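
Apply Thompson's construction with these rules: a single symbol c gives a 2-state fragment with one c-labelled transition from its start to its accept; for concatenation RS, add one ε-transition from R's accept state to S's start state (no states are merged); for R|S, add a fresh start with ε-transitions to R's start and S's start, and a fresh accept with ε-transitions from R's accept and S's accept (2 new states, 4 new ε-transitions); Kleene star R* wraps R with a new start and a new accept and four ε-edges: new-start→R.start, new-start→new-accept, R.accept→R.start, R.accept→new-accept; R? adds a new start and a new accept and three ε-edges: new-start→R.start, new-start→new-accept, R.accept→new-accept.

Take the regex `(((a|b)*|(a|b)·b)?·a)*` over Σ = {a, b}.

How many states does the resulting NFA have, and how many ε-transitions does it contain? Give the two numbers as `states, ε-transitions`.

24, 25

Per subexpression:
Each of the 6 symbol leaves contributes 2 states and 0 ε-transitions.
  a|b — 6 states, 4 ε-transitions
  (a|b)* — 8 states, 8 ε-transitions
  a|b — 6 states, 4 ε-transitions
  (a|b)·b — 8 states, 5 ε-transitions
  (a|b)*|(a|b)·b — 18 states, 17 ε-transitions
  ((a|b)*|(a|b)·b)? — 20 states, 20 ε-transitions
  ((a|b)*|(a|b)·b)?·a — 22 states, 21 ε-transitions
  (((a|b)*|(a|b)·b)?·a)* — 24 states, 25 ε-transitions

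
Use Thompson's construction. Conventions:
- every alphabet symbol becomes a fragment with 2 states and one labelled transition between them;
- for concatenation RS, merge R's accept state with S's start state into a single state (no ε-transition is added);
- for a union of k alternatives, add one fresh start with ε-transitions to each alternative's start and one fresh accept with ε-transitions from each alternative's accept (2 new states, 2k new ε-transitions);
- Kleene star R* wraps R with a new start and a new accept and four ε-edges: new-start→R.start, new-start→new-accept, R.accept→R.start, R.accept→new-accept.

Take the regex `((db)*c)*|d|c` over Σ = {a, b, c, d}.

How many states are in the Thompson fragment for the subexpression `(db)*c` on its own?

Fragment for `(db)*c`:
Each of the 3 symbol leaves contributes a 2-state fragment.
  db : 3 states
  (db)* : 5 states
  (db)*c : 6 states

6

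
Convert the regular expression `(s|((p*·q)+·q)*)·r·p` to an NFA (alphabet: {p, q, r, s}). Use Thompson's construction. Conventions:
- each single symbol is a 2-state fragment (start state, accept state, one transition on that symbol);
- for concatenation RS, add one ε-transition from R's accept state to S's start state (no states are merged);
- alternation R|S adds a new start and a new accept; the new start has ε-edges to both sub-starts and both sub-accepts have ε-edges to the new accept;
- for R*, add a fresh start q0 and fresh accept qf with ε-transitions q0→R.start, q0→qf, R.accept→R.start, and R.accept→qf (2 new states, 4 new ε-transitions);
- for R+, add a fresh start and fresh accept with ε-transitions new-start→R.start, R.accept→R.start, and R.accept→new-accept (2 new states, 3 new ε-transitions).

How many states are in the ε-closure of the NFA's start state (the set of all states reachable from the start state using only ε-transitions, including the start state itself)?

Compute the ε-closure size of each fragment's start state recursively; a symbol fragment's start has no outgoing ε-edge, so its closure is just itself (size 1).
  p* → the star's fresh start ε-reaches both the body's start and the fresh accept: C = 2 + 1 = 3
  p*·q → C = 3 + 1 = 4 (closure spills across the concat boundary because the left factor accepts ε)
  (p*·q)+ → new start ε-reaches only the body's start; the new accept needs a symbol first: C = 1 + 4 = 5
  (p*·q)+·q → C equals the left operand's closure size = 5 (its accept is not ε-reachable, so the closure stops there)
  ((p*·q)+·q)* → C = 1 (new start) + 5 (body) + 1 (new accept) = 7
  s|((p*·q)+·q)* → new start ε-reaches every alternative's start; at least one alternative accepts ε, so the union's new accept is reached too: C = 1 + 1 + 7 + 1 = 10
  (s|((p*·q)+·q)*)·r·p → the left operand accepts ε, so the closure extends into the next operand (via the concat ε-link); C = 10 + 1 = 11

11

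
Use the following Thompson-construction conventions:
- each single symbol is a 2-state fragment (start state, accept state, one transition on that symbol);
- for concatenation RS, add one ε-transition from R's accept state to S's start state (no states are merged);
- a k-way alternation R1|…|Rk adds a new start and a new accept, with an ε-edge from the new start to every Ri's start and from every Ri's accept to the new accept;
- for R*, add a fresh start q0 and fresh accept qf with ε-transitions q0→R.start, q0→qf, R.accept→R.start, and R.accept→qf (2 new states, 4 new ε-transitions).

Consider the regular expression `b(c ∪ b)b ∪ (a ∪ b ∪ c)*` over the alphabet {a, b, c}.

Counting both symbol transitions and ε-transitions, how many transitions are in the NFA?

27

Per subexpression:
Each of the 7 symbol leaves contributes 1 transition (1 symbol, 0 ε).
  c ∪ b — 6 transitions (2 symbol, 4 ε)
  b(c ∪ b)b — 10 transitions (4 symbol, 6 ε)
  a ∪ b ∪ c — 9 transitions (3 symbol, 6 ε)
  (a ∪ b ∪ c)* — 13 transitions (3 symbol, 10 ε)
  b(c ∪ b)b ∪ (a ∪ b ∪ c)* — 27 transitions (7 symbol, 20 ε)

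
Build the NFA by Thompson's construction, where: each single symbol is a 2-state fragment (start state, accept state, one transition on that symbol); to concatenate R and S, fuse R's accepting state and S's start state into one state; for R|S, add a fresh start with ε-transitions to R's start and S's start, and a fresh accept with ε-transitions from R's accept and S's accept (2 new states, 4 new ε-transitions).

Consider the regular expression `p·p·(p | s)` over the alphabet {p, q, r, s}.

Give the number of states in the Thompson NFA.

8

Bottom-up over the parse tree:
Each of the 4 symbol leaves contributes a 2-state fragment.
  p | s → 6 states
  p·p·(p | s) → 8 states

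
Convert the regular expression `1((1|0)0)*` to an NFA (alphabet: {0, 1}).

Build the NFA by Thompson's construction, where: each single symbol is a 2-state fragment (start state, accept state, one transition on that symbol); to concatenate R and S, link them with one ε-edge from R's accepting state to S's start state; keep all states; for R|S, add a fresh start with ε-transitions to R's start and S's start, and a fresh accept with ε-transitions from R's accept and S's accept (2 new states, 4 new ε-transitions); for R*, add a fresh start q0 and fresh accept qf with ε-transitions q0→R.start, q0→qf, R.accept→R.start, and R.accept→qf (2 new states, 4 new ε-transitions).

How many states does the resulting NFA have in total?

12

By structural recursion:
Each of the 4 symbol leaves contributes a 2-state fragment.
  1|0 = 6 states
  (1|0)0 = 8 states
  ((1|0)0)* = 10 states
  1((1|0)0)* = 12 states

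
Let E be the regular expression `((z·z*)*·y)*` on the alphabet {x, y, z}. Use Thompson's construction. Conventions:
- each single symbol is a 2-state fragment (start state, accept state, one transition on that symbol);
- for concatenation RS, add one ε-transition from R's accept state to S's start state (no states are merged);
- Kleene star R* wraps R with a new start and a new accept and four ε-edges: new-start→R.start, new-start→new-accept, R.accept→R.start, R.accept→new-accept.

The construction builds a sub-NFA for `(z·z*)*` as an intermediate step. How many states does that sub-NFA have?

8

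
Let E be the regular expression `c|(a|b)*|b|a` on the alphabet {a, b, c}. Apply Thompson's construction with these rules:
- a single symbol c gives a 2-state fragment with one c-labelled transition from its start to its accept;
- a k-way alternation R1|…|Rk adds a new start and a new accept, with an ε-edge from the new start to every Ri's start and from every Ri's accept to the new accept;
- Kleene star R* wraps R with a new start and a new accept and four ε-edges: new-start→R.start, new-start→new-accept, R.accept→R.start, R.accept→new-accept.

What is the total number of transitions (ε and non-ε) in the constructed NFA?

Building bottom-up:
Each of the 5 symbol leaves contributes 1 transition (1 symbol, 0 ε).
  a|b — 6 transitions (2 symbol, 4 ε)
  (a|b)* — 10 transitions (2 symbol, 8 ε)
  c|(a|b)*|b|a — 21 transitions (5 symbol, 16 ε)

21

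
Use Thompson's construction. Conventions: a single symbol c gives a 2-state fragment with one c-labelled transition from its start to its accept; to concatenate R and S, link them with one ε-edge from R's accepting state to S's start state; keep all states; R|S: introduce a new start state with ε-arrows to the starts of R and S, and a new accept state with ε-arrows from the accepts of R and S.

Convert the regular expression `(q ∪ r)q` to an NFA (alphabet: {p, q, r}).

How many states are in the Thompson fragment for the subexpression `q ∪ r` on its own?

6

Fragment for `q ∪ r`:
Each of the 2 symbol leaves contributes a 2-state fragment.
  q ∪ r → 6 states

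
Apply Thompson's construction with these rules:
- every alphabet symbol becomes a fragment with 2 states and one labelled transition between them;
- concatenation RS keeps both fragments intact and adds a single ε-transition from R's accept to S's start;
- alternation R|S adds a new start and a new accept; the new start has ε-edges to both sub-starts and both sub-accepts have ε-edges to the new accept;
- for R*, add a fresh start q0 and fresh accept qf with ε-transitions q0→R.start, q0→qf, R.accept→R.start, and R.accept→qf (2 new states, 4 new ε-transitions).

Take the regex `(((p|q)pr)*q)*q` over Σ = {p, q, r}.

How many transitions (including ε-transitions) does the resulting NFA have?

Per subexpression:
Each of the 6 symbol leaves contributes 1 transition (1 symbol, 0 ε).
  p|q — 6 transitions (2 symbol, 4 ε)
  (p|q)pr — 10 transitions (4 symbol, 6 ε)
  ((p|q)pr)* — 14 transitions (4 symbol, 10 ε)
  ((p|q)pr)*q — 16 transitions (5 symbol, 11 ε)
  (((p|q)pr)*q)* — 20 transitions (5 symbol, 15 ε)
  (((p|q)pr)*q)*q — 22 transitions (6 symbol, 16 ε)

22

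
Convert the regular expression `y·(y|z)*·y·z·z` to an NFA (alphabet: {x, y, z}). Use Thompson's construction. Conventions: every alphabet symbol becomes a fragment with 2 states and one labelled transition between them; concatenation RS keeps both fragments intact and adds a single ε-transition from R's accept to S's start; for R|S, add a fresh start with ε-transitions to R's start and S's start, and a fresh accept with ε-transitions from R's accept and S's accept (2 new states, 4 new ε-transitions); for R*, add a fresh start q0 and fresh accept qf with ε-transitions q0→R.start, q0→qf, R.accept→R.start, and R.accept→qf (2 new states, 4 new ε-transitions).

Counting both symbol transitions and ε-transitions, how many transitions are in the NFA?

Recursing over subexpressions:
Each of the 6 symbol leaves contributes 1 transition (1 symbol, 0 ε).
  y|z → 6 transitions (2 symbol, 4 ε)
  (y|z)* → 10 transitions (2 symbol, 8 ε)
  y·(y|z)*·y·z·z → 18 transitions (6 symbol, 12 ε)

18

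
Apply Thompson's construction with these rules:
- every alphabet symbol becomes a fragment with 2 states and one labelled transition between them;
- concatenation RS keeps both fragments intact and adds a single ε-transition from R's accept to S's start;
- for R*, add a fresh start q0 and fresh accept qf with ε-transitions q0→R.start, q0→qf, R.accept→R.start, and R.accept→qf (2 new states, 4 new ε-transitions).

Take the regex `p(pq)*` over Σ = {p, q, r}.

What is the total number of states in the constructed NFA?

8

By structural recursion:
Each of the 3 symbol leaves contributes a 2-state fragment.
  pq = 4 states
  (pq)* = 6 states
  p(pq)* = 8 states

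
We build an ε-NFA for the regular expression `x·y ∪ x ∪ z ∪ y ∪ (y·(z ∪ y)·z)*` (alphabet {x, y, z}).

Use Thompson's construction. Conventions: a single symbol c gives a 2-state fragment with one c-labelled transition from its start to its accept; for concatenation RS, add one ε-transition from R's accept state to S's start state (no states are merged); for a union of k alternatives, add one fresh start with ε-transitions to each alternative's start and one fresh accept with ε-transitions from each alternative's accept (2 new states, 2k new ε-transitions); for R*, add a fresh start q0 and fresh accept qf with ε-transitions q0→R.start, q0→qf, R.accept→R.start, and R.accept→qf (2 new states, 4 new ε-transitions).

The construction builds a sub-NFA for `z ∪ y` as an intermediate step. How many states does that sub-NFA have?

Fragment for `z ∪ y`:
Each of the 2 symbol leaves contributes a 2-state fragment.
  z ∪ y → 6 states

6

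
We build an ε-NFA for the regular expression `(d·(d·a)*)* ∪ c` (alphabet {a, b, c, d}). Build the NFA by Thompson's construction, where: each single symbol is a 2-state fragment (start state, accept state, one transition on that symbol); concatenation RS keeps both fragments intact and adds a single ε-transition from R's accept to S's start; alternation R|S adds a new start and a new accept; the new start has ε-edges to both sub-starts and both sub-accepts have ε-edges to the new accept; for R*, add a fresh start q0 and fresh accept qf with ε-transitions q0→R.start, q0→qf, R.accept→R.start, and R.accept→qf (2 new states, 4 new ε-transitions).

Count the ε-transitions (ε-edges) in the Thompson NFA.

14

Building bottom-up:
Each of the 4 symbol leaves contributes 0 ε-transitions.
  d·a = 1 ε-transition
  (d·a)* = 5 ε-transitions
  d·(d·a)* = 6 ε-transitions
  (d·(d·a)*)* = 10 ε-transitions
  (d·(d·a)*)* ∪ c = 14 ε-transitions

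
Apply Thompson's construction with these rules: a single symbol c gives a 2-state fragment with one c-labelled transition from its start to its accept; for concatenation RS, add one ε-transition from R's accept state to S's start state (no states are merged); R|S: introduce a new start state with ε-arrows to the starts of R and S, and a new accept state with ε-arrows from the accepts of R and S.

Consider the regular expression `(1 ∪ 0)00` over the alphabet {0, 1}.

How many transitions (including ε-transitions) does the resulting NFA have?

Recursing over subexpressions:
Each of the 4 symbol leaves contributes 1 transition (1 symbol, 0 ε).
  1 ∪ 0 — 6 transitions (2 symbol, 4 ε)
  (1 ∪ 0)00 — 10 transitions (4 symbol, 6 ε)

10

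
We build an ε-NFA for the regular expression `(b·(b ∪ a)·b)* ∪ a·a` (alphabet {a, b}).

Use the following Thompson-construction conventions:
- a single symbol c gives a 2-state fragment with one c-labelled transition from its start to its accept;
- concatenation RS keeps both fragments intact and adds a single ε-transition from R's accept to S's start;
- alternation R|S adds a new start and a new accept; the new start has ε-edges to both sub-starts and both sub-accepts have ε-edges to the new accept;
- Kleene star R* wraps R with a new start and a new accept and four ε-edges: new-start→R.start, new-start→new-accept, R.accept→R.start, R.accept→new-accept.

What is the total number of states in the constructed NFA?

18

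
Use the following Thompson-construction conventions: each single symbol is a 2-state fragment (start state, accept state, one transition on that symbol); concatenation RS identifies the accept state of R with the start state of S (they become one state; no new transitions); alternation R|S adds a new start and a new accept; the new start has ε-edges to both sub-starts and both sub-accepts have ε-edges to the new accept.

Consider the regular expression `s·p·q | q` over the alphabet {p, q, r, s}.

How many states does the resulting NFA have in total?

8

Building bottom-up:
Each of the 4 symbol leaves contributes a 2-state fragment.
  s·p·q = 4 states
  s·p·q | q = 8 states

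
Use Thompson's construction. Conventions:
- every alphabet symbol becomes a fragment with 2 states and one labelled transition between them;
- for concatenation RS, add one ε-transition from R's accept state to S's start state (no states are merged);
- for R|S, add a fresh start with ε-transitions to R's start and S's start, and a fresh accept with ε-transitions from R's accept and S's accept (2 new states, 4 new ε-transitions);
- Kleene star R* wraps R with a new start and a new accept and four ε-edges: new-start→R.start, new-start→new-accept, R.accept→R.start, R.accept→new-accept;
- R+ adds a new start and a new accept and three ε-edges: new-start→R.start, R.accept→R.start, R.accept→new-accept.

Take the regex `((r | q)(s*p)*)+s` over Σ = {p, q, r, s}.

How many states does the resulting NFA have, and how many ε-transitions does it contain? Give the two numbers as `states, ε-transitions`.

Recursing over subexpressions:
Each of the 5 symbol leaves contributes 2 states and 0 ε-transitions.
  r | q : 6 states, 4 ε-transitions
  s* : 4 states, 4 ε-transitions
  s*p : 6 states, 5 ε-transitions
  (s*p)* : 8 states, 9 ε-transitions
  (r | q)(s*p)* : 14 states, 14 ε-transitions
  ((r | q)(s*p)*)+ : 16 states, 17 ε-transitions
  ((r | q)(s*p)*)+s : 18 states, 18 ε-transitions

18, 18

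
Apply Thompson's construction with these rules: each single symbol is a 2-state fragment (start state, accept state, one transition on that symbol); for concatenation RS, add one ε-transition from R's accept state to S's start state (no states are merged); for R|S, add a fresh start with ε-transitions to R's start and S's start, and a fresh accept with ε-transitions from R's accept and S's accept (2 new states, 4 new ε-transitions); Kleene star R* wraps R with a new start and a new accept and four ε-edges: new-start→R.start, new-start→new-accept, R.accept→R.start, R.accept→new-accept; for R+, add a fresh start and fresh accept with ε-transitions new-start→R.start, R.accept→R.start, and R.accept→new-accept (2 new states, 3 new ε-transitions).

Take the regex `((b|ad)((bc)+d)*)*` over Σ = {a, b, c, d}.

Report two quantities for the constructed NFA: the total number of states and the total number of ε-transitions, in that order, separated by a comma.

20, 19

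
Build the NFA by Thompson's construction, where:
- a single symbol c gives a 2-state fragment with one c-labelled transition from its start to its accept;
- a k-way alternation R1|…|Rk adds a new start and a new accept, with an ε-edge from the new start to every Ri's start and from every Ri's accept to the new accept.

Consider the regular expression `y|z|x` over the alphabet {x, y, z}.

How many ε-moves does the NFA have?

6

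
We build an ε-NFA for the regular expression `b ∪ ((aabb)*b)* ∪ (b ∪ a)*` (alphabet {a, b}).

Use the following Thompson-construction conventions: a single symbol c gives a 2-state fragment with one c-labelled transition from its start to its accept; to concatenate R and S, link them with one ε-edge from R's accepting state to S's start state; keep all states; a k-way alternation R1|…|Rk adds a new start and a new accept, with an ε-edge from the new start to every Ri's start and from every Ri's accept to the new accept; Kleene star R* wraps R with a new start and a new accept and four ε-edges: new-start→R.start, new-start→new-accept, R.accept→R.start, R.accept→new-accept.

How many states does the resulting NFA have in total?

26

By structural recursion:
Each of the 8 symbol leaves contributes a 2-state fragment.
  aabb : 8 states
  (aabb)* : 10 states
  (aabb)*b : 12 states
  ((aabb)*b)* : 14 states
  b ∪ a : 6 states
  (b ∪ a)* : 8 states
  b ∪ ((aabb)*b)* ∪ (b ∪ a)* : 26 states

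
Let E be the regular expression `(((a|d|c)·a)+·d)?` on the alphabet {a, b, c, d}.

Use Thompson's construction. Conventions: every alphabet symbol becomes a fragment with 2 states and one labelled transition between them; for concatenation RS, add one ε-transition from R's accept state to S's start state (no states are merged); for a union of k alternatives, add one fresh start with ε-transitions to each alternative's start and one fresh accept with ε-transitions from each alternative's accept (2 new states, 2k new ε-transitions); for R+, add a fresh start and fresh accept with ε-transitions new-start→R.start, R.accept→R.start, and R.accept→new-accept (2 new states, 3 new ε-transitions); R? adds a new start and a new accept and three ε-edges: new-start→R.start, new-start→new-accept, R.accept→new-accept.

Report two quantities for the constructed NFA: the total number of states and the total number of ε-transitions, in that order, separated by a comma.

Per subexpression:
Each of the 5 symbol leaves contributes 2 states and 0 ε-transitions.
  a|d|c → 8 states, 6 ε-transitions
  (a|d|c)·a → 10 states, 7 ε-transitions
  ((a|d|c)·a)+ → 12 states, 10 ε-transitions
  ((a|d|c)·a)+·d → 14 states, 11 ε-transitions
  (((a|d|c)·a)+·d)? → 16 states, 14 ε-transitions

16, 14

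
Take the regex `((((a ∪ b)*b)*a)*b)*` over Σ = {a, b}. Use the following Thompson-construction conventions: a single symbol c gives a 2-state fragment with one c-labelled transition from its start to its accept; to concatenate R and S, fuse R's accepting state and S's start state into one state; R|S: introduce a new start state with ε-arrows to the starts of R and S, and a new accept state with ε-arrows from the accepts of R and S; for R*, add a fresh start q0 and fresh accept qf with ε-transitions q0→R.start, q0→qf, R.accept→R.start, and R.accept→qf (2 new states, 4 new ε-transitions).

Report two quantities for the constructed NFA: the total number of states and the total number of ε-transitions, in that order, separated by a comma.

By structural recursion:
Each of the 5 symbol leaves contributes 2 states and 0 ε-transitions.
  a ∪ b = 6 states, 4 ε-transitions
  (a ∪ b)* = 8 states, 8 ε-transitions
  (a ∪ b)*b = 9 states, 8 ε-transitions
  ((a ∪ b)*b)* = 11 states, 12 ε-transitions
  ((a ∪ b)*b)*a = 12 states, 12 ε-transitions
  (((a ∪ b)*b)*a)* = 14 states, 16 ε-transitions
  (((a ∪ b)*b)*a)*b = 15 states, 16 ε-transitions
  ((((a ∪ b)*b)*a)*b)* = 17 states, 20 ε-transitions

17, 20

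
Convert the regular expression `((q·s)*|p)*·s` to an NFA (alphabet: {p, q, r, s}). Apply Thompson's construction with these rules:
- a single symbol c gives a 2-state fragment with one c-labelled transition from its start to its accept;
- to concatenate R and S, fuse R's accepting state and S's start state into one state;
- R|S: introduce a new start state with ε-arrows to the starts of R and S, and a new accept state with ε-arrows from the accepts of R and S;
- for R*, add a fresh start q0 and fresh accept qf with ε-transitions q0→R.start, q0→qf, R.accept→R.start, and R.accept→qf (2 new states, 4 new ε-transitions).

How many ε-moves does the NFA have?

12

Recursing over subexpressions:
Each of the 4 symbol leaves contributes 0 ε-transitions.
  q·s : 0 ε-transitions
  (q·s)* : 4 ε-transitions
  (q·s)*|p : 8 ε-transitions
  ((q·s)*|p)* : 12 ε-transitions
  ((q·s)*|p)*·s : 12 ε-transitions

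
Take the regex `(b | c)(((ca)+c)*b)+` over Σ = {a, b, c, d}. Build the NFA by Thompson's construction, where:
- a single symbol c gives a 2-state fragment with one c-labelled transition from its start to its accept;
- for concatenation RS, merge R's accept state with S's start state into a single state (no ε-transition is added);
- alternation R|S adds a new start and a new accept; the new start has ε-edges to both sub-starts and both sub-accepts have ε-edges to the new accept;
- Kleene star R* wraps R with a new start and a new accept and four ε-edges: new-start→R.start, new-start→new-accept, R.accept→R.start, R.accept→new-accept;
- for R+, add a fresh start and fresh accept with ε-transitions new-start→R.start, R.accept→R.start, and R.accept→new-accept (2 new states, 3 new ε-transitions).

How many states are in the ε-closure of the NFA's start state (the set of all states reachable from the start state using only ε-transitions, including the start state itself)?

3

Let C(F) = |ε-closure(F.start)| within fragment F, and note whether F accepts ε. Symbol fragments have C = 1 and do not accept ε. Then:
  b | c : new start ε-reaches every alternative's start; none of them accept ε, so the new accept is not reached: |ε-closure| = 1 + 1 + 1 = 3
  ca : |ε-closure| equals the left operand's closure size = 1 (its accept is not ε-reachable, so the closure stops there)
  (ca)+ : |ε-closure| = 1 + 1 = 2 (the body doesn't accept ε, so the new accept is not reached)
  (ca)+c : same as the first factor's closure: |ε-closure| = 2
  ((ca)+c)* : the star's fresh start ε-reaches both the body's start and the fresh accept: |ε-closure| = 2 + 2 = 4
  ((ca)+c)*b : |ε-closure| = 4 + (1−1) = 4 (closure spills across the concat boundary because the left factor accepts ε)
  (((ca)+c)*b)+ : |ε-closure| = 1 + 4 = 5 (the body doesn't accept ε, so the new accept is not reached)
  (b | c)(((ca)+c)*b)+ : same as the first factor's closure: |ε-closure| = 3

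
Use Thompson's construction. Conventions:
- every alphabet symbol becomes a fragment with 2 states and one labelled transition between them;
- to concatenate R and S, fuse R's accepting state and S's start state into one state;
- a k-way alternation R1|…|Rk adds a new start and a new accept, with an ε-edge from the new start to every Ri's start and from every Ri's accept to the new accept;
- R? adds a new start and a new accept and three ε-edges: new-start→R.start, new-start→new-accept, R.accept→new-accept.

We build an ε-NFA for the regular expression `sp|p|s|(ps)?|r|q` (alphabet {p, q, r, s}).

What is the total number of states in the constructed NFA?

18

Per subexpression:
Each of the 8 symbol leaves contributes a 2-state fragment.
  sp : 3 states
  ps : 3 states
  (ps)? : 5 states
  sp|p|s|(ps)?|r|q : 18 states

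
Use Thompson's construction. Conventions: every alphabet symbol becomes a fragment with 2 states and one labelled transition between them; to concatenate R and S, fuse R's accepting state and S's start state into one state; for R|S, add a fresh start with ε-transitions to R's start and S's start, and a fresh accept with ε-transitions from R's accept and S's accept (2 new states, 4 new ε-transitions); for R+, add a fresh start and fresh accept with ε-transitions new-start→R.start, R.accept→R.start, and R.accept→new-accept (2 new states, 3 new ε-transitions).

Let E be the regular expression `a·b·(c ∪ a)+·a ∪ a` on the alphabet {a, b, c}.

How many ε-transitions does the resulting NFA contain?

Bottom-up over the parse tree:
Each of the 6 symbol leaves contributes 0 ε-transitions.
  c ∪ a : 4 ε-transitions
  (c ∪ a)+ : 7 ε-transitions
  a·b·(c ∪ a)+·a : 7 ε-transitions
  a·b·(c ∪ a)+·a ∪ a : 11 ε-transitions

11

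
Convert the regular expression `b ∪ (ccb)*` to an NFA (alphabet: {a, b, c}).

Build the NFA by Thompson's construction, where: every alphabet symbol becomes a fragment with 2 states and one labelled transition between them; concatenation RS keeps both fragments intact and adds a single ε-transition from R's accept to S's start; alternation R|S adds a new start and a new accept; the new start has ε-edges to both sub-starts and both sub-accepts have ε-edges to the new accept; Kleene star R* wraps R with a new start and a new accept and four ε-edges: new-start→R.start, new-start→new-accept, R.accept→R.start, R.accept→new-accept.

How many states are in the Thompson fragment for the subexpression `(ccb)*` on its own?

8

Fragment for `(ccb)*`:
Each of the 3 symbol leaves contributes a 2-state fragment.
  ccb → 6 states
  (ccb)* → 8 states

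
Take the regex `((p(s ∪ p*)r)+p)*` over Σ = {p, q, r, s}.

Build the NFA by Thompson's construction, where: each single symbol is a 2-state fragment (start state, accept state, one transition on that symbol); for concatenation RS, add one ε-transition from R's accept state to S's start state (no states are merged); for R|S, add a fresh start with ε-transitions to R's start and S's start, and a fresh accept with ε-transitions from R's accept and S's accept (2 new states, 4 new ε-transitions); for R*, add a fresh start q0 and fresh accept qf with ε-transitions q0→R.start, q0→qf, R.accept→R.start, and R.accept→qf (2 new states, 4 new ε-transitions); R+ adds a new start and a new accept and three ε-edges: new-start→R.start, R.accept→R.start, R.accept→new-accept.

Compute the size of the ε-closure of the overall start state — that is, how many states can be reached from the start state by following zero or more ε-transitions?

4

Let C(F) = |ε-closure(F.start)| within fragment F, and note whether F accepts ε. Symbol fragments have C = 1 and do not accept ε. Then:
  p* — new start has ε-edges to the inner start and to the new accept, so |ε-closure| = 2 + 1 = 3
  s ∪ p* — new start ε-reaches every alternative's start; at least one alternative accepts ε, so the union's new accept is reached too: |ε-closure| = 1 + 1 + 3 + 1 = 6
  p(s ∪ p*)r — |ε-closure| equals the left operand's closure size = 1 (its accept is not ε-reachable, so the closure stops there)
  (p(s ∪ p*)r)+ — new start ε-reaches only the body's start; the new accept needs a symbol first: |ε-closure| = 1 + 1 = 2
  (p(s ∪ p*)r)+p — same as the first factor's closure: |ε-closure| = 2
  ((p(s ∪ p*)r)+p)* — |ε-closure| = 1 (new start) + 2 (body) + 1 (new accept) = 4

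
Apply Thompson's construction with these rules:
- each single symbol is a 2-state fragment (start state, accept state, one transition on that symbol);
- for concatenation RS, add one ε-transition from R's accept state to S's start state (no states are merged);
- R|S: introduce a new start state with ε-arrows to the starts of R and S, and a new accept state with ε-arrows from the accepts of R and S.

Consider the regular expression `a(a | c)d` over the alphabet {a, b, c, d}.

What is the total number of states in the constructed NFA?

Building bottom-up:
Each of the 4 symbol leaves contributes a 2-state fragment.
  a | c : 6 states
  a(a | c)d : 10 states

10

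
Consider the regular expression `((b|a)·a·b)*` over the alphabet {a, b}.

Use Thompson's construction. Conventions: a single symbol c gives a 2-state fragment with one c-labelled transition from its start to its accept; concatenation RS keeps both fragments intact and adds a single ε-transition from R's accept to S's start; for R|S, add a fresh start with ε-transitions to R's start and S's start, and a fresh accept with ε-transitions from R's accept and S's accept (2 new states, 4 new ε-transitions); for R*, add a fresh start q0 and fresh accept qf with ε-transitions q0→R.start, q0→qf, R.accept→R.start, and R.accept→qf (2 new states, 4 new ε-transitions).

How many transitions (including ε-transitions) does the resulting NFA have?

14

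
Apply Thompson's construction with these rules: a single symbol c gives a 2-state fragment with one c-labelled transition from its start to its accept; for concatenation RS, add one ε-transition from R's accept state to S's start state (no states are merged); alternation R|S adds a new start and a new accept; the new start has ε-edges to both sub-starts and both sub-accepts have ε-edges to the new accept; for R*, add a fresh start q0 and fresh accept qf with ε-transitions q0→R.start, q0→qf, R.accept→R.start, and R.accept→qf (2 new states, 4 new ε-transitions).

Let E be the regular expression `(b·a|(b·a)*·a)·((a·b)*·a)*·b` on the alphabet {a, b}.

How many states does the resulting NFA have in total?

Per subexpression:
Each of the 9 symbol leaves contributes a 2-state fragment.
  b·a → 4 states
  b·a → 4 states
  (b·a)* → 6 states
  (b·a)*·a → 8 states
  b·a|(b·a)*·a → 14 states
  a·b → 4 states
  (a·b)* → 6 states
  (a·b)*·a → 8 states
  ((a·b)*·a)* → 10 states
  (b·a|(b·a)*·a)·((a·b)*·a)*·b → 26 states

26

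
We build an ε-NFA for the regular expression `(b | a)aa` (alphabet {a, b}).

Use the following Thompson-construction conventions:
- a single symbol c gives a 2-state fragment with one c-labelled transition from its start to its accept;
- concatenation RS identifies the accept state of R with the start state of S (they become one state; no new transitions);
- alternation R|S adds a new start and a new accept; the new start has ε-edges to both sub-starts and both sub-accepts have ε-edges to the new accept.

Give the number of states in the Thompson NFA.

Bottom-up over the parse tree:
Each of the 4 symbol leaves contributes a 2-state fragment.
  b | a : 6 states
  (b | a)aa : 8 states

8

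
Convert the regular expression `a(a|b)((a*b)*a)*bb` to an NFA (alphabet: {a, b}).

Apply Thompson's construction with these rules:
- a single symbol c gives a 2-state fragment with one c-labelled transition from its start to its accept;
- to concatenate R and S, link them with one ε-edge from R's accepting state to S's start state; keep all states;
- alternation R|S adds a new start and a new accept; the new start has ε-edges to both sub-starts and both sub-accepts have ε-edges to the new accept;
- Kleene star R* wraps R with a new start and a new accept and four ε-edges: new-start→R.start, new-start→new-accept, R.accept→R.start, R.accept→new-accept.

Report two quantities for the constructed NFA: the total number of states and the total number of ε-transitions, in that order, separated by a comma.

Building bottom-up:
Each of the 8 symbol leaves contributes 2 states and 0 ε-transitions.
  a|b — 6 states, 4 ε-transitions
  a* — 4 states, 4 ε-transitions
  a*b — 6 states, 5 ε-transitions
  (a*b)* — 8 states, 9 ε-transitions
  (a*b)*a — 10 states, 10 ε-transitions
  ((a*b)*a)* — 12 states, 14 ε-transitions
  a(a|b)((a*b)*a)*bb — 24 states, 22 ε-transitions

24, 22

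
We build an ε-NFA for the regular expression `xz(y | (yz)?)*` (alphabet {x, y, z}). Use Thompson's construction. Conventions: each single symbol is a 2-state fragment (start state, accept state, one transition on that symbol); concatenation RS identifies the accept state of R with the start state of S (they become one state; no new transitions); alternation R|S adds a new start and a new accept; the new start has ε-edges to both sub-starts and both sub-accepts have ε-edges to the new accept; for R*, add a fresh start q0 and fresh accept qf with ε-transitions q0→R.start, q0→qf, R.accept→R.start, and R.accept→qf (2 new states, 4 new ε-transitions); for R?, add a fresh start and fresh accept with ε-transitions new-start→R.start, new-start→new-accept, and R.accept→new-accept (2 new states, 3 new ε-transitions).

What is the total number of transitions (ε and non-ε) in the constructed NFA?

16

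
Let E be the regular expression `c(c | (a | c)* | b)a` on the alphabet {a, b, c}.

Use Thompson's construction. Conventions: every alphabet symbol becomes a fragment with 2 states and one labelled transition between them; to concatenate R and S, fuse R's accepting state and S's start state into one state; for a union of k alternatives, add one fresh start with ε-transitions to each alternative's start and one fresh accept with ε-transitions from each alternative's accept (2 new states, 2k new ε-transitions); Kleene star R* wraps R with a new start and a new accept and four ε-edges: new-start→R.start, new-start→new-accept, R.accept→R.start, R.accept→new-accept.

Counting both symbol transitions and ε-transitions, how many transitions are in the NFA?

Per subexpression:
Each of the 6 symbol leaves contributes 1 transition (1 symbol, 0 ε).
  a | c = 6 transitions (2 symbol, 4 ε)
  (a | c)* = 10 transitions (2 symbol, 8 ε)
  c | (a | c)* | b = 18 transitions (4 symbol, 14 ε)
  c(c | (a | c)* | b)a = 20 transitions (6 symbol, 14 ε)

20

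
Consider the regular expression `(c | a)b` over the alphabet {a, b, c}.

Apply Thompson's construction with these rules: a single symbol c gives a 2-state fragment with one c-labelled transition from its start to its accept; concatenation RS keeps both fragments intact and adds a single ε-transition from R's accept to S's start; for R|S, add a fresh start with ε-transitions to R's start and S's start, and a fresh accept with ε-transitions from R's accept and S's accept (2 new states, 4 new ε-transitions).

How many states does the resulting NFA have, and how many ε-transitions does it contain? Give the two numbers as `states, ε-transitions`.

8, 5

Bottom-up over the parse tree:
Each of the 3 symbol leaves contributes 2 states and 0 ε-transitions.
  c | a : 6 states, 4 ε-transitions
  (c | a)b : 8 states, 5 ε-transitions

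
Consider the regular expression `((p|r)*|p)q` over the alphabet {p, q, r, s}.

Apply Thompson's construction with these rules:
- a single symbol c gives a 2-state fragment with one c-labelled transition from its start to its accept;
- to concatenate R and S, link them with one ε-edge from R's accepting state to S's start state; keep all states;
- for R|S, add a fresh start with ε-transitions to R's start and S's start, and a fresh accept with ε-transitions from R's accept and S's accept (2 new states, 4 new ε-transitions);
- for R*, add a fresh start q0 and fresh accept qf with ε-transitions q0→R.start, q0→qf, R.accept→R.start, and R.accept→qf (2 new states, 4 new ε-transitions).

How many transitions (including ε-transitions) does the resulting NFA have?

Recursing over subexpressions:
Each of the 4 symbol leaves contributes 1 transition (1 symbol, 0 ε).
  p|r = 6 transitions (2 symbol, 4 ε)
  (p|r)* = 10 transitions (2 symbol, 8 ε)
  (p|r)*|p = 15 transitions (3 symbol, 12 ε)
  ((p|r)*|p)q = 17 transitions (4 symbol, 13 ε)

17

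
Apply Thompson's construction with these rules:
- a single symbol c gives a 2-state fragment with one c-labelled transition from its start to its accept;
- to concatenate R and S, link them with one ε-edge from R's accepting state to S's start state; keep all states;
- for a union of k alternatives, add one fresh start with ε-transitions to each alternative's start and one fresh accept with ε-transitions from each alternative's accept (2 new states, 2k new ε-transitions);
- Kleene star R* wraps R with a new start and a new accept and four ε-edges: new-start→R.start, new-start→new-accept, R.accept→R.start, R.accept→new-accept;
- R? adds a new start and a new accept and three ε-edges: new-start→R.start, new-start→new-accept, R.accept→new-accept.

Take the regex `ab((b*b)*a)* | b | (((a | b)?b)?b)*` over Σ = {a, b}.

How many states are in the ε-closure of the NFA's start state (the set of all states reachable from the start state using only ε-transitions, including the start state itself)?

Let C(F) = |ε-closure(F.start)| within fragment F, and note whether F accepts ε. Symbol fragments have C = 1 and do not accept ε. Then:
  b* : |ε-closure| = 1 (new start) + 1 (body) + 1 (new accept) = 3
  b*b : |ε-closure| = 3 + 1 = 4 (closure spills across the concat boundary because the left factor accepts ε)
  (b*b)* : |ε-closure| = 1 (new start) + 4 (body) + 1 (new accept) = 6
  (b*b)*a : |ε-closure| = 6 + 1 = 7 (closure spills across the concat boundary because the left factor accepts ε)
  ((b*b)*a)* : |ε-closure| = 1 (new start) + 7 (body) + 1 (new accept) = 9
  ab((b*b)*a)* : same as the first factor's closure: |ε-closure| = 1
  a | b : new start ε-reaches every alternative's start; none of them accept ε, so the new accept is not reached: |ε-closure| = 1 + 1 + 1 = 3
  (a | b)? : |ε-closure| = 1 (new start) + 3 (body) + 1 (new accept, via ε) = 5
  (a | b)?b : |ε-closure| = 5 + 1 = 6 (closure spills across the concat boundary because the left factor accepts ε)
  ((a | b)?b)? : |ε-closure| = 1 (new start) + 6 (body) + 1 (new accept, via ε) = 8
  ((a | b)?b)?b : the left operand accepts ε, so the closure extends into the next operand (via the concat ε-link); |ε-closure| = 8 + 1 = 9
  (((a | b)?b)?b)* : the star's fresh start ε-reaches both the body's start and the fresh accept: |ε-closure| = 2 + 9 = 11
  ab((b*b)*a)* | b | (((a | b)?b)?b)* : |ε-closure| = 1 (new start) + (1 + 1 + 11) + 1 (new accept, since some branch ε-reaches its own accept) = 15

15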